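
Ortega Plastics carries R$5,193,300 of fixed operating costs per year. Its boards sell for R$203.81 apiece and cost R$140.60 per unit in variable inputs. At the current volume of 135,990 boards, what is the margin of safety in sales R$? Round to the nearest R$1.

Each unit contributes R$203.81 − R$140.60 = R$63.21. Break-even units = R$5,193,300 ÷ R$63.21 = 82,159.47; break-even revenue = 82,159.47 × R$203.81 = R$16,744,921.26.
Current sales = 135,990 × R$203.81 = R$27,716,121.90.
Margin of safety = R$27,716,121.90 − R$16,744,921.26 = R$10,971,201.

R$10,971,201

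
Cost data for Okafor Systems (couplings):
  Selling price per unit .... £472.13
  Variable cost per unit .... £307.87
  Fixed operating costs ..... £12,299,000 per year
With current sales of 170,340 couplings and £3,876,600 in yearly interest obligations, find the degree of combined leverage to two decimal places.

Contribution at this volume is 170,340 × £164.26 = £27,980,048.40.
EBIT = £27,980,048.40 − £12,299,000 = £15,681,048.40. Interest = £3,876,600.00, so EBIT − I = £11,804,448.40.
DCL = contribution ÷ (EBIT − I) = £27,980,048.40 ÷ £11,804,448.40 = 2.3703.

2.37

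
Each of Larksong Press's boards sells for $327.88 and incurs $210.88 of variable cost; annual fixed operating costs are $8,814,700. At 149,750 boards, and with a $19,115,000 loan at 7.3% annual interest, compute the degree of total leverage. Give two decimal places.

Contribution at this volume is 149,750 × $117.00 = $17,520,750.00.
Operating income = contribution − fixed costs = $17,520,750.00 − $8,814,700 = $8,706,050.00. Interest = $1,395,395.00.
DOL = $17,520,750.00 ÷ $8,706,050.00 = 2.0125; DFL = $8,706,050.00 ÷ $7,310,655.00 = 1.1909.
Combined leverage = 2.0125 × 1.1909 = 2.3967.

2.40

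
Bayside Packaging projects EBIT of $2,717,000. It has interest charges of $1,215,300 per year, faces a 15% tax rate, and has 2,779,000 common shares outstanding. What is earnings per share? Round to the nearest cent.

$0.46

Interest = $1,215,300.00, so EBT = $2,717,000 − $1,215,300.00 = $1,501,700.00.
After tax at 15%: net income = $1,501,700.00 × 0.85 = $1,276,445.00.
EPS = $1,276,445.00 ÷ 2,779,000 = $0.46.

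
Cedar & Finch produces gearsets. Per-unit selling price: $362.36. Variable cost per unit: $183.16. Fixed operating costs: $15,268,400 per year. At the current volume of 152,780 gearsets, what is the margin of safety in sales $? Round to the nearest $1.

Each unit contributes $362.36 − $183.16 = $179.20. Break-even units = $15,268,400 ÷ $179.20 = 85,203.12; break-even revenue = 85,203.12 × $362.36 = $30,874,204.38.
Actual sales revenue = 152,780 × $362.36 = $55,361,360.80.
Margin of safety = $55,361,360.80 − $30,874,204.38 = $24,487,156.

$24,487,156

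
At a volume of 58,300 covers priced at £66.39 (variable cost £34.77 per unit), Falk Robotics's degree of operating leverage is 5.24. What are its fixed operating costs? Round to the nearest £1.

£1,491,643

At 58,300 units, contribution = 58,300 × £31.62 = £1,843,446.00.
Since DOL = CM ÷ EBIT, EBIT = £1,843,446.00 ÷ 5.24 = £351,802.67.
And FC = contribution − EBIT = £1,843,446.00 − £351,802.67 = £1,491,643.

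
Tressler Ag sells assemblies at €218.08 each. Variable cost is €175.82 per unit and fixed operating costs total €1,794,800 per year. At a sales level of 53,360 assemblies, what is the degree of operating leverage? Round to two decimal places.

Contribution at this volume is 53,360 × €42.26 = €2,254,993.60.
Operating income = contribution − fixed costs = €2,254,993.60 − €1,794,800 = €460,193.60.
Degree of operating leverage = €2,254,993.60 / €460,193.60 = 4.9001.

4.90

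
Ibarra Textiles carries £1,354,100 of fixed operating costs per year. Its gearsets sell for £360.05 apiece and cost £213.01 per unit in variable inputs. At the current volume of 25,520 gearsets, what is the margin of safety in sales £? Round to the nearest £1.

£5,872,754

Each unit contributes £360.05 − £213.01 = £147.04. Break-even units = £1,354,100 ÷ £147.04 = 9,209.06; break-even revenue = 9,209.06 × £360.05 = £3,315,721.61.
Current sales = 25,520 × £360.05 = £9,188,476.00.
Margin of safety = £9,188,476.00 − £3,315,721.61 = £5,872,754.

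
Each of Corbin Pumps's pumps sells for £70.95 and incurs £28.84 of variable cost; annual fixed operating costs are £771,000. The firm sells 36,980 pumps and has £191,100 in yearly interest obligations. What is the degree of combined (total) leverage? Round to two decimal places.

Total contribution margin = 36,980 × £42.11 = £1,557,227.80.
EBIT = £1,557,227.80 − £771,000 = £786,227.80. Interest = £191,100.00.
DOL = £1,557,227.80 ÷ £786,227.80 = 1.9806; DFL = £786,227.80 ÷ £595,127.80 = 1.3211.
Combined leverage = 1.9806 × 1.3211 = 2.6166.

2.62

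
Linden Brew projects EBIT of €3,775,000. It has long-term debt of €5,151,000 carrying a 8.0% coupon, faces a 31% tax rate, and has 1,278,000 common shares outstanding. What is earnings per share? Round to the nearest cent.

€1.82

Pre-tax income = €3,775,000 − €412,080.00 = €3,362,920.00.
After tax at 31%: net income = €3,362,920.00 × 0.69 = €2,320,414.80.
Per share: €2,320,414.80 / 1,278,000 shares = €1.82.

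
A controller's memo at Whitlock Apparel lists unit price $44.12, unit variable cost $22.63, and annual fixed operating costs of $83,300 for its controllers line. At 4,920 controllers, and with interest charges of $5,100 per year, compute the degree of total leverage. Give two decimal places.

Total contribution margin = 4,920 × $21.49 = $105,730.80.
EBIT = $105,730.80 − $83,300 = $22,430.80. Interest = $5,100.00, so EBIT − I = $17,330.80.
Degree of total leverage = total CM / (EBIT − interest) = $105,730.80 / $17,330.80 = 6.1007.

6.10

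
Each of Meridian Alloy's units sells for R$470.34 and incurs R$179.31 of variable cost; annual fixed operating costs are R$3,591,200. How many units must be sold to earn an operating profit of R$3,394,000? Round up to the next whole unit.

24,002 units

Unit CM = price − variable cost = R$470.34 − R$179.31 = R$291.03.
Required volume = (fixed costs + target profit) ÷ CM = (R$3,591,200 + R$3,394,000) ÷ R$291.03 = 24,001.65, so 24,002 units.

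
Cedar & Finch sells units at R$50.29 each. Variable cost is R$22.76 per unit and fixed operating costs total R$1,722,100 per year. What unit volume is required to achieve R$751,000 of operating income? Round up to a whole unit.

89,833 units

Contribution margin per unit = R$50.29 − R$22.76 = R$27.53.
Need Q such that Q × R$27.53 − R$1,722,100 = R$751,000, i.e. Q = R$2,473,100 / R$27.53 = 89,832.91 → 89,833.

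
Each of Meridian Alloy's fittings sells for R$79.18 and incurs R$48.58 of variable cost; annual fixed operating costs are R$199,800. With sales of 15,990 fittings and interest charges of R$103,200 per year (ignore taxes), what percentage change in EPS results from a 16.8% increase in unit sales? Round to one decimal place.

+44.1%

Contribution at this volume is 15,990 × R$30.60 = R$489,294.00.
Operating income = contribution − fixed costs = R$489,294.00 − R$199,800 = R$289,494.00.
Interest = R$103,200.00, so EBIT − I = R$186,294.00.
Degree of combined leverage = contribution ÷ (EBIT − I) = R$489,294.00 ÷ R$186,294.00 = 2.6265.
%ΔEPS = DCL × %ΔSales = 2.6265 × +16.8% = +44.1%.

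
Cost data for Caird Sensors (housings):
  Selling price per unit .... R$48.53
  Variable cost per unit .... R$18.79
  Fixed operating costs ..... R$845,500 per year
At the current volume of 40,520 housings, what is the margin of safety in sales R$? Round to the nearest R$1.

Unit CM = price − variable cost = R$48.53 − R$18.79 = R$29.74. Break-even units = R$845,500 ÷ R$29.74 = 28,429.72; break-even revenue = 28,429.72 × R$48.53 = R$1,379,694.52.
Current sales = 40,520 × R$48.53 = R$1,966,435.60.
Margin of safety = R$1,966,435.60 − R$1,379,694.52 = R$586,741.

R$586,741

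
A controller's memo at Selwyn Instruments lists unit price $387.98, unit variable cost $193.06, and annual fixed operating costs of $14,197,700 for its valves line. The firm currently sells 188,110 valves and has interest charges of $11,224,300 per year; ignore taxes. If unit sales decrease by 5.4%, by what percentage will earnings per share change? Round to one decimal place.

Total contribution margin = 188,110 × $194.92 = $36,666,401.20.
Operating income = contribution − fixed costs = $36,666,401.20 − $14,197,700 = $22,468,701.20.
Interest = $11,224,300.00, so EBIT − I = $11,244,401.20.
Degree of combined leverage = contribution ÷ (EBIT − I) = $36,666,401.20 ÷ $11,244,401.20 = 3.2609.
%ΔEPS = DCL × %ΔSales = 3.2609 × -5.4% = -17.6%.

-17.6%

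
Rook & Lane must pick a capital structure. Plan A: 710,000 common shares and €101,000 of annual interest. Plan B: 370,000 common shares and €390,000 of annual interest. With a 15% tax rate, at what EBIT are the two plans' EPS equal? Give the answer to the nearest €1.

€704,500

At indifference, (EBIT − 101,000)(1 − t)/710,000 = (EBIT − 390,000)(1 − t)/370,000.
The (1 − t) factor cancels: (EBIT − 101,000) × 370,000 = (EBIT − 390,000) × 710,000.
EBIT × (710,000 − 370,000) = 390,000 × 710,000 − 101,000 × 370,000 = 239,530,000,000, so EBIT = 239,530,000,000 ÷ 340,000 = 704,500.00.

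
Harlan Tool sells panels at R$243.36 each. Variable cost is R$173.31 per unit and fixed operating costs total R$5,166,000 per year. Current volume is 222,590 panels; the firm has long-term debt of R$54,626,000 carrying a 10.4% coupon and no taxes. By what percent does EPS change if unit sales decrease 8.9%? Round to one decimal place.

Contribution at this volume is 222,590 × R$70.05 = R$15,592,429.50.
EBIT = R$15,592,429.50 − R$5,166,000 = R$10,426,429.50.
Interest = R$5,681,104.00, so EBIT − I = R$4,745,325.50.
DCL = total CM / (EBIT − I) = R$15,592,429.50 / R$4,745,325.50 = 3.2859.
%ΔEPS = DCL × %ΔSales = 3.2859 × -8.9% = -29.2%.

-29.2%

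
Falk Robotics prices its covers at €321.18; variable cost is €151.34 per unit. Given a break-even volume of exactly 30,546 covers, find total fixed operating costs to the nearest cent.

Contribution margin per unit = €321.18 − €151.34 = €169.84.
Since BE = FC / CM, FC = 30,546 × €169.84 = €5,187,932.64.

€5,187,932.64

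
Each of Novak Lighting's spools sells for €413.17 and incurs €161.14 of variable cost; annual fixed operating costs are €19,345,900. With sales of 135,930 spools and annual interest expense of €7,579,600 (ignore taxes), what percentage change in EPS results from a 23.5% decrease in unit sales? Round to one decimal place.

-109.8%

Total contribution margin = 135,930 × €252.03 = €34,258,437.90.
Operating income = contribution − fixed costs = €34,258,437.90 − €19,345,900 = €14,912,537.90.
After interest of €7,579,600.00, pre-tax earnings = €7,332,937.90.
DCL = total CM / (EBIT − I) = €34,258,437.90 / €7,332,937.90 = 4.6719.
%ΔEPS = DCL × %ΔSales = 4.6719 × -23.5% = -109.8%.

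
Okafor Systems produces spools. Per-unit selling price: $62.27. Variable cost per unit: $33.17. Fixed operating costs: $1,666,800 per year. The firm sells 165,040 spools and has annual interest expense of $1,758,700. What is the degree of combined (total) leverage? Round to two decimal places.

At 165,040 units, contribution = 165,040 × $29.10 = $4,802,664.00.
Operating income = contribution − fixed costs = $4,802,664.00 − $1,666,800 = $3,135,864.00. Interest = $1,758,700.00, so EBIT − I = $1,377,164.00.
DCL = contribution ÷ (EBIT − I) = $4,802,664.00 ÷ $1,377,164.00 = 3.4874.

3.49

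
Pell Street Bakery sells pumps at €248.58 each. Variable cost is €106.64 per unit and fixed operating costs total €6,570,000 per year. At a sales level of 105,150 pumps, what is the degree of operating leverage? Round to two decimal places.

Total contribution margin = 105,150 × €141.94 = €14,924,991.00.
Subtracting fixed costs: EBIT = €14,924,991.00 − €6,570,000 = €8,354,991.00.
DOL = contribution ÷ EBIT = €14,924,991.00 ÷ €8,354,991.00 = 1.7864.

1.79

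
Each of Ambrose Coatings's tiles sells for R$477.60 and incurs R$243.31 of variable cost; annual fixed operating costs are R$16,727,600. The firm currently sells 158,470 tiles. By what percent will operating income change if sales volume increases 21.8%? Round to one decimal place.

+39.7%

Contribution at this volume is 158,470 × R$234.29 = R$37,127,936.30.
Operating income = contribution − fixed costs = R$37,127,936.30 − R$16,727,600 = R$20,400,336.30.
DOL = contribution ÷ EBIT = R$37,127,936.30 ÷ R$20,400,336.30 = 1.8200.
Operating income changes by 1.8200 × +21.8% = +39.7%.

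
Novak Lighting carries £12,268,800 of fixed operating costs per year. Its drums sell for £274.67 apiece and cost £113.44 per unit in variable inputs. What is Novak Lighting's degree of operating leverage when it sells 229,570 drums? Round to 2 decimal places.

At 229,570 units, contribution = 229,570 × £161.23 = £37,013,571.10.
Operating income = contribution − fixed costs = £37,013,571.10 − £12,268,800 = £24,744,771.10.
DOL = contribution ÷ EBIT = £37,013,571.10 ÷ £24,744,771.10 = 1.4958.

1.50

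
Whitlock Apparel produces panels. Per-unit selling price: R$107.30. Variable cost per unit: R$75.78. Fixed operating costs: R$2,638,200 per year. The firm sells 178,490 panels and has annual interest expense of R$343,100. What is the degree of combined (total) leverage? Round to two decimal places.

2.13

At 178,490 units, contribution = 178,490 × R$31.52 = R$5,626,004.80.
Subtracting fixed costs: EBIT = R$5,626,004.80 − R$2,638,200 = R$2,987,804.80. Interest = R$343,100.00.
DOL = R$5,626,004.80 ÷ R$2,987,804.80 = 1.8830; DFL = R$2,987,804.80 ÷ R$2,644,704.80 = 1.1297.
Combined leverage = 1.8830 × 1.1297 = 2.1272.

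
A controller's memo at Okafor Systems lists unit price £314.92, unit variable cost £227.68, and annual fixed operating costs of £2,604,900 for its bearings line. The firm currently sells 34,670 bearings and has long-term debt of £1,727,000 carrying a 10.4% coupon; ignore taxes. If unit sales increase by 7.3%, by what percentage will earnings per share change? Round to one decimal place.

Total contribution margin = 34,670 × £87.24 = £3,024,610.80.
EBIT = £3,024,610.80 − £2,604,900 = £419,710.80.
After interest of £179,608.00, pre-tax earnings = £240,102.80.
Degree of combined leverage = contribution ÷ (EBIT − I) = £3,024,610.80 ÷ £240,102.80 = 12.5971.
%ΔEPS = DCL × %ΔSales = 12.5971 × +7.3% = +92.0%.

+92.0%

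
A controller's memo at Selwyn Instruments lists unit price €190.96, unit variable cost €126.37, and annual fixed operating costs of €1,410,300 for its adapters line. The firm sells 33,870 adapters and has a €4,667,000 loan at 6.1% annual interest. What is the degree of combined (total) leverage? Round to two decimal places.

Total contribution margin = 33,870 × €64.59 = €2,187,663.30.
EBIT = €2,187,663.30 − €1,410,300 = €777,363.30. Interest = €284,687.00.
DOL = €2,187,663.30 ÷ €777,363.30 = 2.8142; DFL = €777,363.30 ÷ €492,676.30 = 1.5778.
DCL = DOL × DFL = 2.8142 × 1.5778 = 4.4402.

4.44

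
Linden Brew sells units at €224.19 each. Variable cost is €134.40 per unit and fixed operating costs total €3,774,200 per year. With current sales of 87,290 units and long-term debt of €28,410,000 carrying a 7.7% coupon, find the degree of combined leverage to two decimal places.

4.18

At 87,290 units, contribution = 87,290 × €89.79 = €7,837,769.10.
Subtracting fixed costs: EBIT = €7,837,769.10 − €3,774,200 = €4,063,569.10. Interest = €2,187,570.00, so EBIT − I = €1,875,999.10.
DCL = contribution ÷ (EBIT − I) = €7,837,769.10 ÷ €1,875,999.10 = 4.1779.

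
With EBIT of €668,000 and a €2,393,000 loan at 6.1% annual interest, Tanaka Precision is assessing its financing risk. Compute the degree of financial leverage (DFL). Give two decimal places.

1.28

Annual interest charges come to €145,973.00.
DFL = EBIT ÷ (EBIT − I) = €668,000 ÷ (€668,000 − €145,973.00) = €668,000 ÷ €522,027.00 = 1.2796.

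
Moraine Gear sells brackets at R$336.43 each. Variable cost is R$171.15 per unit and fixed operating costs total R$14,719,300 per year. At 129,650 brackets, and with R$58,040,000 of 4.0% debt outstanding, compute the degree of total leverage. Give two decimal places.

At 129,650 units, contribution = 129,650 × R$165.28 = R$21,428,552.00.
Subtracting fixed costs: EBIT = R$21,428,552.00 − R$14,719,300 = R$6,709,252.00. Interest = R$2,321,600.00, so EBIT − I = R$4,387,652.00.
Degree of total leverage = total CM / (EBIT − interest) = R$21,428,552.00 / R$4,387,652.00 = 4.8838.

4.88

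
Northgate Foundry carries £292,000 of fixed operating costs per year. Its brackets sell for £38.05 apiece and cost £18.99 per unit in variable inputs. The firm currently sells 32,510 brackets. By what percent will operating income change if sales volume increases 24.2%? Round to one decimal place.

+45.8%

At 32,510 units, contribution = 32,510 × £19.06 = £619,640.60.
EBIT = £619,640.60 − £292,000 = £327,640.60.
DOL = contribution ÷ EBIT = £619,640.60 ÷ £327,640.60 = 1.8912.
So EBIT moves 1.8912 × (+24.2%) = +45.8%.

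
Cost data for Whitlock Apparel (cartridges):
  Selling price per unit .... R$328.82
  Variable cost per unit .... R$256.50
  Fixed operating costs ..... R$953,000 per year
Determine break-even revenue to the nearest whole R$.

Contribution margin per unit = R$328.82 − R$256.50 = R$72.32, a CM ratio of R$72.32 ÷ R$328.82 = 0.2199.
Break-even revenue = fixed costs × price ÷ CM = R$953,000 × R$328.82 ÷ R$72.32 = R$4,333,040.

R$4,333,040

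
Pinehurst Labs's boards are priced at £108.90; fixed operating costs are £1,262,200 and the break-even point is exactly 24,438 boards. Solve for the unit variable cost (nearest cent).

At break-even, FC = Q × (P − VC), so P − VC = £1,262,200 ÷ 24,438 = £51.6491.
Hence VC = price − CM = £108.90 − £51.6491 = £57.25.

£57.25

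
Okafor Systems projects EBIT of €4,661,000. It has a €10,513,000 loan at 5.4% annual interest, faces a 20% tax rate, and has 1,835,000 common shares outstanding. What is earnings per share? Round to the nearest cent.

€1.78

Interest = €567,702.00, so EBT = €4,661,000 − €567,702.00 = €4,093,298.00.
Net income = €4,093,298.00 × (1 − 0.20) = €3,274,638.40.
Per share: €3,274,638.40 / 1,835,000 shares = €1.78.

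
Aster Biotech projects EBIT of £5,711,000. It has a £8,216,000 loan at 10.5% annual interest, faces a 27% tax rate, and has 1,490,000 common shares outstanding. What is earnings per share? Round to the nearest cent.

£2.38

Interest = £862,680.00, so EBT = £5,711,000 − £862,680.00 = £4,848,320.00.
Net income = £4,848,320.00 × (1 − 0.27) = £3,539,273.60.
Per share: £3,539,273.60 / 1,490,000 shares = £2.38.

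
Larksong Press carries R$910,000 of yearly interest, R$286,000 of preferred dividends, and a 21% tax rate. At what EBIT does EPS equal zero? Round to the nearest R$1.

R$1,272,025

Grossing the preferred dividend up to pre-tax terms: R$286,000 / (1 − 0.21) = R$362,025.32.
Financial break-even EBIT = interest + D_p ÷ (1 − t) = R$910,000 + R$362,025.32 = R$1,272,025.32.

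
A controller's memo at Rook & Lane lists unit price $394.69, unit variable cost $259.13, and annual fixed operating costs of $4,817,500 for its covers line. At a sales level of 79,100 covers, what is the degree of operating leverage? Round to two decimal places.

1.82

Contribution at this volume is 79,100 × $135.56 = $10,722,796.00.
Operating income = contribution − fixed costs = $10,722,796.00 − $4,817,500 = $5,905,296.00.
So DOL = total CM / EBIT = $10,722,796.00 / $5,905,296.00 = 1.8158.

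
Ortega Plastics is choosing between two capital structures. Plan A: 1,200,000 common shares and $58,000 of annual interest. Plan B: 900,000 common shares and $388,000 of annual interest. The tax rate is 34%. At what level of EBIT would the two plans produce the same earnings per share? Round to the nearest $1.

$1,378,000

Set EPS_A = EPS_B: (EBIT − $58,000)(1 − 0.34) ÷ 1,200,000 = (EBIT − $388,000)(1 − 0.34) ÷ 900,000.
The (1 − t) factor cancels: (EBIT − 58,000) × 900,000 = (EBIT − 388,000) × 1,200,000.
EBIT × (1,200,000 − 900,000) = 388,000 × 1,200,000 − 58,000 × 900,000 = 413,400,000,000, so EBIT = 413,400,000,000 ÷ 300,000 = 1,378,000.00.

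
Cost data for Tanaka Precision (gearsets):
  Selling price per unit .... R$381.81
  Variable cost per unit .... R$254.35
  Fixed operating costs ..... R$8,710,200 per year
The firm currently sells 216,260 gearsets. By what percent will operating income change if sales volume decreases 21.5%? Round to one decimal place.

Contribution at this volume is 216,260 × R$127.46 = R$27,564,499.60.
EBIT = R$27,564,499.60 − R$8,710,200 = R$18,854,299.60.
So DOL = total CM / EBIT = R$27,564,499.60 / R$18,854,299.60 = 1.4620.
So EBIT moves 1.4620 × (-21.5%) = -31.4%.

-31.4%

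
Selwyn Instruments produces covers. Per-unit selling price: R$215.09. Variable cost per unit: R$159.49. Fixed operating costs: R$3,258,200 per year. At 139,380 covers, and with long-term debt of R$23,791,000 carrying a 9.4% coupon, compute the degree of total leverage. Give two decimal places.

At 139,380 units, contribution = 139,380 × R$55.60 = R$7,749,528.00.
EBIT = R$7,749,528.00 − R$3,258,200 = R$4,491,328.00. Interest = R$2,236,354.00, so EBIT − I = R$2,254,974.00.
Degree of total leverage = total CM / (EBIT − interest) = R$7,749,528.00 / R$2,254,974.00 = 3.4366.

3.44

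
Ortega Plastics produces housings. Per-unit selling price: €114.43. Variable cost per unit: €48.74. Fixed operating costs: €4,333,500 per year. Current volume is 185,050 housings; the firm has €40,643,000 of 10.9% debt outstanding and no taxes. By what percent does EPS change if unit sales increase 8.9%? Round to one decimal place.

Total contribution margin = 185,050 × €65.69 = €12,155,934.50.
EBIT = €12,155,934.50 − €4,333,500 = €7,822,434.50.
After interest of €4,430,087.00, pre-tax earnings = €3,392,347.50.
Degree of combined leverage = contribution ÷ (EBIT − I) = €12,155,934.50 ÷ €3,392,347.50 = 3.5833.
EPS therefore changes by 3.5833 × (+8.9%) = +31.9%.

+31.9%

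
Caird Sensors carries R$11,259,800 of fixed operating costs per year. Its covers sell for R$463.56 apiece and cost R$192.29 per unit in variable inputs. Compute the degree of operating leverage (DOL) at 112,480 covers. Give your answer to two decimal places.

1.58

At 112,480 units, contribution = 112,480 × R$271.27 = R$30,512,449.60.
EBIT = R$30,512,449.60 − R$11,259,800 = R$19,252,649.60.
So DOL = total CM / EBIT = R$30,512,449.60 / R$19,252,649.60 = 1.5848.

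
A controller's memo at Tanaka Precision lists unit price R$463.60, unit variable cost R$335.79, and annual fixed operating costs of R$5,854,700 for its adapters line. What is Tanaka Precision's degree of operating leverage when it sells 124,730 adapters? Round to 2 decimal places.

1.58

Total contribution margin = 124,730 × R$127.81 = R$15,941,741.30.
Subtracting fixed costs: EBIT = R$15,941,741.30 − R$5,854,700 = R$10,087,041.30.
So DOL = total CM / EBIT = R$15,941,741.30 / R$10,087,041.30 = 1.5804.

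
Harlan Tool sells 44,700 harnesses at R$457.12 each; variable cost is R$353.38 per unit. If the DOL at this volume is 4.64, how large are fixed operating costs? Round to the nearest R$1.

Contribution at this volume is 44,700 × R$103.74 = R$4,637,178.00.
DOL = contribution / EBIT, so EBIT = R$4,637,178.00 / 4.64 = R$999,391.81.
Fixed costs = CM − EBIT = R$4,637,178.00 − R$999,391.81 = R$3,637,786.

R$3,637,786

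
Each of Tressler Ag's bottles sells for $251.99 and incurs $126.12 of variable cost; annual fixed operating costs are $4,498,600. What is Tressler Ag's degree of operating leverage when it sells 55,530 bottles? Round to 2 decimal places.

Contribution at this volume is 55,530 × $125.87 = $6,989,561.10.
EBIT = $6,989,561.10 − $4,498,600 = $2,490,961.10.
So DOL = total CM / EBIT = $6,989,561.10 / $2,490,961.10 = 2.8060.

2.81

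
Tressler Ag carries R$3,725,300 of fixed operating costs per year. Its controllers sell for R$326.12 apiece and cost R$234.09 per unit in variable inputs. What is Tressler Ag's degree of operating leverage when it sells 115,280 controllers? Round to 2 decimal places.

At 115,280 units, contribution = 115,280 × R$92.03 = R$10,609,218.40.
EBIT = R$10,609,218.40 − R$3,725,300 = R$6,883,918.40.
DOL = contribution ÷ EBIT = R$10,609,218.40 ÷ R$6,883,918.40 = 1.5412.

1.54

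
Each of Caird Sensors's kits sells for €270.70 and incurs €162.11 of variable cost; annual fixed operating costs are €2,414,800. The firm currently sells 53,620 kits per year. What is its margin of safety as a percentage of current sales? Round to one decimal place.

Each unit contributes €270.70 − €162.11 = €108.59. Break-even units = €2,414,800 ÷ €108.59 = 22,237.78; break-even revenue = 22,237.78 × €270.70 = €6,019,765.72.
Current sales = 53,620 × €270.70 = €14,514,934.00.
Margin of safety = (€14,514,934.00 − €6,019,765.72) ÷ €14,514,934.00 = 58.5%.

58.5%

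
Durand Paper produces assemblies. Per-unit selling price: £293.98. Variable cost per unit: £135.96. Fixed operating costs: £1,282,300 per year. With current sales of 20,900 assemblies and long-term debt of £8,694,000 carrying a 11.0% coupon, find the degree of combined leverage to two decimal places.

3.10

Total contribution margin = 20,900 × £158.02 = £3,302,618.00.
EBIT = £3,302,618.00 − £1,282,300 = £2,020,318.00. Interest = £956,340.00, so EBIT − I = £1,063,978.00.
Degree of total leverage = total CM / (EBIT − interest) = £3,302,618.00 / £1,063,978.00 = 3.1040.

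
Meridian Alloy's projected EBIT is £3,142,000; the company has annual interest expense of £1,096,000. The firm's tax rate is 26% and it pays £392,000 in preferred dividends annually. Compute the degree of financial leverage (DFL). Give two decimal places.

Interest = £1,096,000.00.
Preferred dividends grossed up pre-tax: £392,000 / (1 − 0.26) = £529,729.73.
DFL = EBIT ÷ [EBIT − I − D_p/(1−t)] = £3,142,000 ÷ [£3,142,000 − £1,096,000.00 − £529,729.73] = £3,142,000 ÷ £1,516,270.27 = 2.0722.

2.07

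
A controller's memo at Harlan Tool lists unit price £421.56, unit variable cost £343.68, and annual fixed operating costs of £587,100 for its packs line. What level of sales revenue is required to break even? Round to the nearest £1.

CM per unit = £421.56 − £343.68 = £77.88; CM ratio = £77.88 / £421.56 = 0.1847.
Break-even revenue = fixed costs × price ÷ CM = £587,100 × £421.56 ÷ £77.88 = £3,177,939.

£3,177,939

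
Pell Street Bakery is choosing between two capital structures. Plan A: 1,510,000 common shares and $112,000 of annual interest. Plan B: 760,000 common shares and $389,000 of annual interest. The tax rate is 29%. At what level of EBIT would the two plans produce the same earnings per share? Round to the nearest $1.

Set EPS_A = EPS_B: (EBIT − $112,000)(1 − 0.29) ÷ 1,510,000 = (EBIT − $389,000)(1 − 0.29) ÷ 760,000.
The (1 − t) factor cancels: (EBIT − 112,000) × 760,000 = (EBIT − 389,000) × 1,510,000.
EBIT × (1,510,000 − 760,000) = 389,000 × 1,510,000 − 112,000 × 760,000 = 502,270,000,000, so EBIT = 502,270,000,000 ÷ 750,000 = 669,693.33.

$669,693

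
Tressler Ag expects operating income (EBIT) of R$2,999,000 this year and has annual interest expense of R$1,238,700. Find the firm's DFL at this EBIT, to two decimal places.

1.70

Interest = R$1,238,700.00.
DFL = EBIT ÷ (EBIT − I) = R$2,999,000 ÷ (R$2,999,000 − R$1,238,700.00) = R$2,999,000 ÷ R$1,760,300.00 = 1.7037.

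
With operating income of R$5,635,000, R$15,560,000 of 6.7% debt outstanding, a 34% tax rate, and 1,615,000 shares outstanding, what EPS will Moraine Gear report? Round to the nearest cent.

Pre-tax income = R$5,635,000 − R$1,042,520.00 = R$4,592,480.00.
After tax at 34%: net income = R$4,592,480.00 × 0.66 = R$3,031,036.80.
Per share: R$3,031,036.80 / 1,615,000 shares = R$1.88.

R$1.88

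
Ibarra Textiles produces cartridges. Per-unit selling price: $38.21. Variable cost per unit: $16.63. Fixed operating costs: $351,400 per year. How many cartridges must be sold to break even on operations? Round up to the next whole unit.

Each unit contributes $38.21 − $16.63 = $21.58.
Units to break even: $351,400 ÷ $21.58 = 16,283.60, rounded up to 16,284.

16,284 cartridges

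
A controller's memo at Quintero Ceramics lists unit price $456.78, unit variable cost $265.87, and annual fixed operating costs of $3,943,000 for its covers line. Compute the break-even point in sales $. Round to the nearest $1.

CM per unit = $456.78 − $265.87 = $190.91; CM ratio = $190.91 / $456.78 = 0.4179.
Break-even revenue = fixed costs × price ÷ CM = $3,943,000 × $456.78 ÷ $190.91 = $9,434,202.

$9,434,202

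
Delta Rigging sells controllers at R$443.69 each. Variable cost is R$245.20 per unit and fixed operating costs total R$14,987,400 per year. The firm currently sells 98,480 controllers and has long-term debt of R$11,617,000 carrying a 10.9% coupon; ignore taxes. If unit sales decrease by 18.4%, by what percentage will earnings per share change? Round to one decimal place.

Total contribution margin = 98,480 × R$198.49 = R$19,547,295.20.
Operating income = contribution − fixed costs = R$19,547,295.20 − R$14,987,400 = R$4,559,895.20.
After interest of R$1,266,253.00, pre-tax earnings = R$3,293,642.20.
DCL = total CM / (EBIT − I) = R$19,547,295.20 / R$3,293,642.20 = 5.9349.
EPS therefore changes by 5.9349 × (-18.4%) = -109.2%.

-109.2%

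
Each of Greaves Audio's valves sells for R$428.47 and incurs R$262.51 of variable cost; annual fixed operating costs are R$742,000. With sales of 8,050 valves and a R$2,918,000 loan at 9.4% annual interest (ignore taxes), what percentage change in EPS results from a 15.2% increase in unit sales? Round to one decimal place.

+63.5%

Contribution at this volume is 8,050 × R$165.96 = R$1,335,978.00.
Subtracting fixed costs: EBIT = R$1,335,978.00 − R$742,000 = R$593,978.00.
After interest of R$274,292.00, pre-tax earnings = R$319,686.00.
Degree of combined leverage = contribution ÷ (EBIT − I) = R$1,335,978.00 ÷ R$319,686.00 = 4.1790.
EPS therefore changes by 4.1790 × (+15.2%) = +63.5%.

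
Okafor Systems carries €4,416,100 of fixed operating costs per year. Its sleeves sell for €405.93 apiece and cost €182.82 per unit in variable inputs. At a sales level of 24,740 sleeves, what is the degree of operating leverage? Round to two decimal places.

5.00

At 24,740 units, contribution = 24,740 × €223.11 = €5,519,741.40.
Operating income = contribution − fixed costs = €5,519,741.40 − €4,416,100 = €1,103,641.40.
So DOL = total CM / EBIT = €5,519,741.40 / €1,103,641.40 = 5.0014.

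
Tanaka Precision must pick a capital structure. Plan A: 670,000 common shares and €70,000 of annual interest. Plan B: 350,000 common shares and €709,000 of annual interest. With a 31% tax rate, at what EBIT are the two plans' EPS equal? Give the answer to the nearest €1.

€1,407,906

Set EPS_A = EPS_B: (EBIT − €70,000)(1 − 0.31) ÷ 670,000 = (EBIT − €709,000)(1 − 0.31) ÷ 350,000.
Cancelling (1 − t) and cross-multiplying: 350,000·(EBIT − 70,000) = 670,000·(EBIT − 709,000).
Solving, EBIT = (709,000·670,000 − 70,000·350,000) / (670,000 − 350,000) = 450,530,000,000 / 320,000 = 1,407,906.25.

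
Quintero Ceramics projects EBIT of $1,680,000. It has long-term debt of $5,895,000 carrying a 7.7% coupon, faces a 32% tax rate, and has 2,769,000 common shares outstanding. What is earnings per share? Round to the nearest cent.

Interest = $453,915.00, so EBT = $1,680,000 − $453,915.00 = $1,226,085.00.
Net income = $1,226,085.00 × (1 − 0.32) = $833,737.80.
EPS = $833,737.80 ÷ 2,769,000 = $0.30.

$0.30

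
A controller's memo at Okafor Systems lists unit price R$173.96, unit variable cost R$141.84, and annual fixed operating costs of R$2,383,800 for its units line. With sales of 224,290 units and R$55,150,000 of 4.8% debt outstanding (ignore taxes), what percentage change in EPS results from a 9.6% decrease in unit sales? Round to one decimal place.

-31.8%

Contribution at this volume is 224,290 × R$32.12 = R$7,204,194.80.
Operating income = contribution − fixed costs = R$7,204,194.80 − R$2,383,800 = R$4,820,394.80.
Interest = R$2,647,200.00, so EBIT − I = R$2,173,194.80.
DCL = total CM / (EBIT − I) = R$7,204,194.80 / R$2,173,194.80 = 3.3150.
%ΔEPS = DCL × %ΔSales = 3.3150 × -9.6% = -31.8%.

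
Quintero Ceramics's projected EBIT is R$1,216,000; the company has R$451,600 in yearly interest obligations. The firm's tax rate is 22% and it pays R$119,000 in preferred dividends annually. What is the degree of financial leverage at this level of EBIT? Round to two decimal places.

1.99

Interest = R$451,600.00.
Preferred dividends grossed up pre-tax: R$119,000 / (1 − 0.22) = R$152,564.10.
DFL = EBIT ÷ [EBIT − I − D_p/(1−t)] = R$1,216,000 ÷ [R$1,216,000 − R$451,600.00 − R$152,564.10] = R$1,216,000 ÷ R$611,835.90 = 1.9875.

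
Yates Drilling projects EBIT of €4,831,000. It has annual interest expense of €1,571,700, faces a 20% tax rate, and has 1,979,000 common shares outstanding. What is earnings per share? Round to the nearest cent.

Pre-tax income = €4,831,000 − €1,571,700.00 = €3,259,300.00.
Net income = €3,259,300.00 × (1 − 0.20) = €2,607,440.00.
EPS = €2,607,440.00 ÷ 1,979,000 = €1.32.

€1.32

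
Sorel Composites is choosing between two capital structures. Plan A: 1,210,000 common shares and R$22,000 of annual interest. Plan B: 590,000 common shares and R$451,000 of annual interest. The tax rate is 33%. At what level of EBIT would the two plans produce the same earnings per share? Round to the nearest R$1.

R$859,242

Set EPS_A = EPS_B: (EBIT − R$22,000)(1 − 0.33) ÷ 1,210,000 = (EBIT − R$451,000)(1 − 0.33) ÷ 590,000.
Cancelling (1 − t) and cross-multiplying: 590,000·(EBIT − 22,000) = 1,210,000·(EBIT − 451,000).
EBIT × (1,210,000 − 590,000) = 451,000 × 1,210,000 − 22,000 × 590,000 = 532,730,000,000, so EBIT = 532,730,000,000 ÷ 620,000 = 859,241.94.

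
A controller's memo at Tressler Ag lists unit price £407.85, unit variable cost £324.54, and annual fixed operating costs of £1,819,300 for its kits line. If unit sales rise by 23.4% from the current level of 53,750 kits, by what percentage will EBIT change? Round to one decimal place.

Total contribution margin = 53,750 × £83.31 = £4,477,912.50.
Subtracting fixed costs: EBIT = £4,477,912.50 − £1,819,300 = £2,658,612.50.
Degree of operating leverage = £4,477,912.50 / £2,658,612.50 = 1.6843.
Operating income changes by 1.6843 × +23.4% = +39.4%.

+39.4%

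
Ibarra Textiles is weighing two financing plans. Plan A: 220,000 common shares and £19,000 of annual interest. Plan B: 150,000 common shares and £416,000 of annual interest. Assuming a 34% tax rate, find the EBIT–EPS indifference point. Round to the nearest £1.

£1,266,714

At indifference, (EBIT − 19,000)(1 − t)/220,000 = (EBIT − 416,000)(1 − t)/150,000.
Cancelling (1 − t) and cross-multiplying: 150,000·(EBIT − 19,000) = 220,000·(EBIT − 416,000).
EBIT × (220,000 − 150,000) = 416,000 × 220,000 − 19,000 × 150,000 = 88,670,000,000, so EBIT = 88,670,000,000 ÷ 70,000 = 1,266,714.29.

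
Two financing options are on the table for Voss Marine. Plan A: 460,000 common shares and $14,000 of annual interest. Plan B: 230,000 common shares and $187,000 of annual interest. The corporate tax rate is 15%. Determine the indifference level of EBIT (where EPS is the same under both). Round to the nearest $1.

$360,000

At indifference, (EBIT − 14,000)(1 − t)/460,000 = (EBIT − 187,000)(1 − t)/230,000.
Cancelling (1 − t) and cross-multiplying: 230,000·(EBIT − 14,000) = 460,000·(EBIT − 187,000).
Solving, EBIT = (187,000·460,000 − 14,000·230,000) / (460,000 − 230,000) = 82,800,000,000 / 230,000 = 360,000.00.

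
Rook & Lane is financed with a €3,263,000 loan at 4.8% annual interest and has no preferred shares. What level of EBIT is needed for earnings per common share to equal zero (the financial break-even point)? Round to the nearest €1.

€156,624

Annual interest = 4.8% × €3,263,000 = €156,624.00.
With no preferred dividends, EPS = 0 when EBIT exactly covers interest, so the financial break-even EBIT is €156,624.00.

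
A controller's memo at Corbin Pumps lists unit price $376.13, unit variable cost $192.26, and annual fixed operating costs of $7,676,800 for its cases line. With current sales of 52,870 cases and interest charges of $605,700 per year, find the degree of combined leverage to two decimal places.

6.76

At 52,870 units, contribution = 52,870 × $183.87 = $9,721,206.90.
Subtracting fixed costs: EBIT = $9,721,206.90 − $7,676,800 = $2,044,406.90. Interest = $605,700.00, so EBIT − I = $1,438,706.90.
Degree of total leverage = total CM / (EBIT − interest) = $9,721,206.90 / $1,438,706.90 = 6.7569.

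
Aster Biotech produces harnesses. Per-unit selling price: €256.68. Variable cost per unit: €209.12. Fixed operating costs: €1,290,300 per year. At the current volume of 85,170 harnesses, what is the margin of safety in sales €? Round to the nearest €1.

€14,897,722

Each unit contributes €256.68 − €209.12 = €47.56. Break-even units = €1,290,300 ÷ €47.56 = 27,129.94; break-even revenue = 27,129.94 × €256.68 = €6,963,713.29.
Actual sales revenue = 85,170 × €256.68 = €21,861,435.60.
Margin of safety = €21,861,435.60 − €6,963,713.29 = €14,897,722.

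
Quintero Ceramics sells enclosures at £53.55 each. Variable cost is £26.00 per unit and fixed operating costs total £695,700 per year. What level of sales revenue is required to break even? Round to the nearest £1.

£1,352,259

Contribution margin per unit = £53.55 − £26.00 = £27.55, a CM ratio of £27.55 ÷ £53.55 = 0.5145.
Break-even sales = FC ÷ CM ratio = £695,700 × £53.55 / £27.55 = £1,352,259.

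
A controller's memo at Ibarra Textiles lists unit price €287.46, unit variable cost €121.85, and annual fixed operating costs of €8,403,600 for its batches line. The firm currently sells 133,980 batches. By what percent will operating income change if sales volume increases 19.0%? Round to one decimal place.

+30.6%

Contribution at this volume is 133,980 × €165.61 = €22,188,427.80.
Operating income = contribution − fixed costs = €22,188,427.80 − €8,403,600 = €13,784,827.80.
DOL = contribution ÷ EBIT = €22,188,427.80 ÷ €13,784,827.80 = 1.6096.
%ΔEBIT = DOL × %ΔSales = 1.6096 × +19.0% = +30.6%.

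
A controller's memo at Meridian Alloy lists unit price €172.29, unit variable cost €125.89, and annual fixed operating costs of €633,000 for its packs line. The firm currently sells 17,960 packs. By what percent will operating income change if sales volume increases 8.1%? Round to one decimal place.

Contribution at this volume is 17,960 × €46.40 = €833,344.00.
EBIT = €833,344.00 − €633,000 = €200,344.00.
DOL = contribution ÷ EBIT = €833,344.00 ÷ €200,344.00 = 4.1596.
So EBIT moves 4.1596 × (+8.1%) = +33.7%.

+33.7%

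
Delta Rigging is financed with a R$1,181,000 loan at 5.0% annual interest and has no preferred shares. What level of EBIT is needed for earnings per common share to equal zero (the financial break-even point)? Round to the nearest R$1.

Annual interest = 5.0% × R$1,181,000 = R$59,050.00.
Without preferred stock the financial break-even is simply EBIT = interest = R$59,050.00.

R$59,050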